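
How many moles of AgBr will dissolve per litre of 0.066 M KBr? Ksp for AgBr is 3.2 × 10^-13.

AgBr(s) ⇌ Ag^+ + Br^-
Ksp = [Ag^+][Br^-]
If s mol/L dissolves here, [Ag^+] = s, [Br^-] = 0.066 + s ≈ 0.066 (Ksp is small, so little additional dissolves).
Ksp ≈ s × 0.066
s = 4.8 × 10^-12 M
Check: s = 4.8 x 10^-12 ≪ 0.066, so the approximation is valid.

4.8 × 10^-12 M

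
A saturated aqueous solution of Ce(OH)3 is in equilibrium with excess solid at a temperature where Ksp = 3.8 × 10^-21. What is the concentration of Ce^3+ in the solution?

3.4 x 10^-6 M

Ce(OH)3(s) ⇌ Ce^3+ + 3 OH^-
Ksp = [Ce^3+][OH^-]^3
If s mol/L of Ce(OH)3 dissolves, [Ce^3+] = s and [OH^-] = 3s.
So Ksp = s × (3s)^3 = 27s^4
s^4 = 3.8 × 10^-21 / 27, so s = 3.44 × 10^-6 M
[Ce^3+] = s = 3.4 × 10^-6 M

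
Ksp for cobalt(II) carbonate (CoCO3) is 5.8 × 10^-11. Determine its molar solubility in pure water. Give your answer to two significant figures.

CoCO3(s) ⇌ Co^2+(aq) + CO3^2-(aq)
Ksp = [Co^2+][CO3^2-]
If s mol/L of CoCO3 dissolves, [Co^2+] = s and [CO3^2-] = s.
Ksp = s × s = s^2
s = (5.8 × 10^-11)^(1/2) = 7.6 × 10^-6 M

s = 7.6 × 10^-6 M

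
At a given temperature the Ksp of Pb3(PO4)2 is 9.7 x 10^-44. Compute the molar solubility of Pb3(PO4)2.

Pb3(PO4)2(s) ⇌ 3 Pb^2+ + 2 PO4^3-
Ksp = [Pb^2+]^3[PO4^3-]^2
With molar solubility s: [Pb^2+] = 3s, [PO4^3-] = 2s.
Ksp = (3s)^3(2s)^2 = 108s^5
s = (9.7 x 10^-44 / 108)^(1/5) = 9.8 × 10^-10 M

9.8 × 10^-10 M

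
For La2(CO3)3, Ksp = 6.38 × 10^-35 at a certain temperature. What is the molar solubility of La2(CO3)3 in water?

La2(CO3)3(s) ⇌ 2 La^3+ + 3 CO3^2-
Ksp = [La^3+]^2[CO3^2-]^3
With molar solubility s: [La^3+] = 2s, [CO3^2-] = 3s.
Substituting: Ksp = (2s)^2(3s)^3 = 108s^5
s = (6.38 × 10^-35 / 108)^(1/5) = 5.68 × 10^-8 M

5.68 × 10^-8 M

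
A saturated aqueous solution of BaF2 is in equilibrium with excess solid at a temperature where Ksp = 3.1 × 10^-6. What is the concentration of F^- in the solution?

BaF2(s) ⇌ Ba^2+(aq) + 2 F^-(aq)
Ksp = [Ba^2+][F^-]^2
For each mole of BaF2 that dissolves: [Ba^2+] = s, [F^-] = 2s.
Ksp = s(2s)^2 = 4s^3
Solving, s = (3.1 × 10^-6/4)^(1/3) = 9.19 × 10^-3 M
[F^-] = 2s = 1.8 × 10^-2 M

[F^-] = 0.018 M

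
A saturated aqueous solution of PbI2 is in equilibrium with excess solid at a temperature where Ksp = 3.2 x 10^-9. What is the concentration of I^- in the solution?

[I^-] ≈ 1.9 x 10^-3 M

PbI2(s) <=> Pb^2+(aq) + 2 I^-(aq)
Ksp = [Pb^2+][I^-]^2
For each mole of PbI2 that dissolves: [Pb^2+] = s, [I^-] = 2s.
So Ksp = s × (2s)^2 = 4s^3
Solving, s = (3.2 x 10^-9/4)^(1/3) = 9.28 × 10^-4 M
[I^-] = 2s = 1.9 × 10^-3 M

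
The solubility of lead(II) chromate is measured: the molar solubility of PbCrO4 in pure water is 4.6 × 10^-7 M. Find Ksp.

Ksp = 2.1 × 10^-13

PbCrO4(s) ⇌ Pb^2+ + CrO4^2-
If s mol/L of PbCrO4 dissolves, [Pb^2+] = s and [CrO4^2-] = s.
Ksp = [Pb^2+][CrO4^2-]
Ksp = (s)(s) = s^2
Ksp = (4.6 × 10^-7)^2 = 2.1 x 10^-13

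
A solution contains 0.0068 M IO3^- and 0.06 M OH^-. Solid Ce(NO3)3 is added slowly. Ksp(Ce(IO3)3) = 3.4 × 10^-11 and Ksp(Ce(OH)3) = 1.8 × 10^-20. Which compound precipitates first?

Precipitation of each salt starts when its ion product equals its Ksp.
For Ce(IO3)3: 3.4 × 10^-11 = (0.0068)^3 × [Ce^3+]  ⇒  [Ce^3+] = 1.1 × 10^-4 M.
For Ce(OH)3: 1.8 × 10^-20 = (0.06)^3 × [Ce^3+]  ⇒  [Ce^3+] = 8.3 × 10^-17 M.
The salt with the lower threshold [Ce^3+] precipitates first: Ce(OH)3.

Ce(OH)3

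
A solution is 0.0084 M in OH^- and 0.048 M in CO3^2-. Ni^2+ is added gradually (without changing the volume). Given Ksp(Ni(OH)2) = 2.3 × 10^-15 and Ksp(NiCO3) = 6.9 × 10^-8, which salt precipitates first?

Precipitation of each salt starts when its ion product equals its Ksp.
For Ni(OH)2: 2.3 × 10^-15 = (0.0084)^2 × [Ni^2+]  ⇒  [Ni^2+] = 3.3 × 10^-11 M.
For NiCO3: 6.9 × 10^-8 = 0.048 × [Ni^2+]  ⇒  [Ni^2+] = 1.4 × 10^-6 M.
The salt with the lower threshold [Ni^2+] precipitates first: Ni(OH)2.

Ni(OH)2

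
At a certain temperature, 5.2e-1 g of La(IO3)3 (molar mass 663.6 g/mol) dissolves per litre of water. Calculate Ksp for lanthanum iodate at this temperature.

Molar solubility s = (5.2 x 10^-1 g/L) / (663.6 g/mol) = 7.84 x 10^-4 M.
La(IO3)3(s) ⇌ La^3+(aq) + 3 IO3^-(aq)
With molar solubility s: [La^3+] = s, [IO3^-] = 3s.
Ksp = [La^3+][IO3^-]^3
So Ksp = s × (3s)^3 = 27s^4
Ksp = 27 × (7.84 x 10^-4)^4 = 1.0 × 10^-11

Ksp = 1.0 × 10^-11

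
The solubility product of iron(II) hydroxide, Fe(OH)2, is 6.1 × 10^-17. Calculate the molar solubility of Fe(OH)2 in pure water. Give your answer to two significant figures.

s ≈ 2.5 x 10^-6 M

Fe(OH)2(s) <=> Fe^2+(aq) + 2 OH^-(aq)
Ksp = [Fe^2+][OH^-]^2
With molar solubility s: [Fe^2+] = s, [OH^-] = 2s.
So Ksp = s × (2s)^2 = 4s^3
s^3 = 6.1 × 10^-17 / 4, so s = 2.5 x 10^-6 M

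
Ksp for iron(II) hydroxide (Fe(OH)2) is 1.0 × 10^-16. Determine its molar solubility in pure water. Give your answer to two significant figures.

Fe(OH)2(s) ⇌ Fe^2+ + 2 OH^-
Ksp = [Fe^2+][OH^-]^2
If s mol/L of Fe(OH)2 dissolves, [Fe^2+] = s and [OH^-] = 2s.
Ksp = s(2s)^2 = 4s^3
Solving, s = (1.0 × 10^-16/4)^(1/3) = 2.9 × 10^-6 M

s ≈ 2.9 x 10^-6 M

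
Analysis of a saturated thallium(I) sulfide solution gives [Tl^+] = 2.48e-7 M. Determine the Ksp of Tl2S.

Tl2S(s) ⇌ 2 Tl^+ + S^2-
Stoichiometry gives [S^2-] = (1/2)[Tl^+] = 1.240 x 10^-7 M.
Ksp = [Tl^+]^2[S^2-]
Ksp = (2.48 × 10^-7)^2 × 1.240 x 10^-7 = 7.63 × 10^-21

7.63e-21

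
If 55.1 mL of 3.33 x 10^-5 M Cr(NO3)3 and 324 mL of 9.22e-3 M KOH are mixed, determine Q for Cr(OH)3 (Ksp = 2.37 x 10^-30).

2.37 × 10^-12

Total volume = 55.1 + 324 = 379.1 mL.
[Cr^3+] = 3.33 × 10^-5 × (55.1/379.1) = 4.840 × 10^-6 M
[OH^-] = 9.22 x 10^-3 × (324/379.1) = 7.880 x 10^-3 M
Cr(OH)3(s) ⇌ Cr^3+ + 3 OH^-, so Q = [Cr^3+][OH^-]^3
Q = (4.840 × 10^-6)(7.880 x 10^-3)^3 = 2.37 × 10^-12
Q > Ksp, so Cr(OH)3 will precipitate.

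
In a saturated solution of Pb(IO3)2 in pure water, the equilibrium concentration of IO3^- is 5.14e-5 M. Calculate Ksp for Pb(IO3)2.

Ksp = 6.79 × 10^-14

Pb(IO3)2(s) ⇌ Pb^2+(aq) + 2 IO3^-(aq)
Stoichiometry gives [Pb^2+] = (1/2)[IO3^-] = 2.570 × 10^-5 M.
Ksp = [Pb^2+][IO3^-]^2
Ksp = 2.570 x 10^-5 × (5.14 x 10^-5)^2 = 6.79 x 10^-14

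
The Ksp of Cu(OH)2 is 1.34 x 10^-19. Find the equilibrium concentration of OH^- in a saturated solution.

Cu(OH)2(s) <=> Cu^2+ + 2 OH^-
Ksp = [Cu^2+][OH^-]^2
If s mol/L of Cu(OH)2 dissolves, [Cu^2+] = s and [OH^-] = 2s.
Ksp = s(2s)^2 = 4s^3
s^3 = 1.34 x 10^-19 / 4, so s = 3.224 x 10^-7 M
[OH^-] = 2s = 6.45 × 10^-7 M

[OH^-] = 6.45 x 10^-7 M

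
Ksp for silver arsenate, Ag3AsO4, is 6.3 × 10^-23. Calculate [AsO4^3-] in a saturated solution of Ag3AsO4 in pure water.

Ag3AsO4(s) ⇌ 3 Ag^+(aq) + AsO4^3-(aq)
Ksp = [Ag^+]^3[AsO4^3-]
With molar solubility s: [Ag^+] = 3s, [AsO4^3-] = s.
So Ksp = (3s)^3 × s = 27s^4
Solving, s = (6.3 × 10^-23/27)^(1/4) = 1.24 × 10^-6 M
[AsO4^3-] = s = 1.2 × 10^-6 M

[AsO4^3-] ≈ 1.2 × 10^-6 M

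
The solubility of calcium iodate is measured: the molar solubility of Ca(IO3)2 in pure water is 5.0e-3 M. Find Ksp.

Ca(IO3)2(s) <=> Ca^2+(aq) + 2 IO3^-(aq)
If s mol/L of Ca(IO3)2 dissolves, [Ca^2+] = s and [IO3^-] = 2s.
Ksp = [Ca^2+][IO3^-]^2
So Ksp = s × (2s)^2 = 4s^3
With s = 5.0 × 10^-3: Ksp = 5.0 × 10^-7

5.0 × 10^-7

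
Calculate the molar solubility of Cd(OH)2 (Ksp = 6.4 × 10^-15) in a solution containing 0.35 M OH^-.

s = 5.2e-14 M

Cd(OH)2(s) <=> Cd^2+ + 2 OH^-
Ksp = [Cd^2+][OH^-]^2
Let s be the molar solubility in this solution. [Cd^2+] = s, [OH^-] = 0.35 + 2s ≈ 0.35 (common-ion effect: OH^- is already 0.35 M).
Ksp ≈ s × (0.35)^2
s = 5.2 x 10^-14 M
Check: 2s = 1.0 × 10^-13 ≪ 0.35, so the approximation is valid.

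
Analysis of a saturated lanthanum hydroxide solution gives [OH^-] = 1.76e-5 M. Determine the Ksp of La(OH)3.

Ksp ≈ 3.20 × 10^-20

La(OH)3(s) ⇌ La^3+(aq) + 3 OH^-(aq)
Stoichiometry gives [La^3+] = (1/3)[OH^-] = 5.867 × 10^-6 M.
Ksp = [La^3+][OH^-]^3
Ksp = 5.867 × 10^-6 × (1.76 × 10^-5)^3 = 3.20 × 10^-20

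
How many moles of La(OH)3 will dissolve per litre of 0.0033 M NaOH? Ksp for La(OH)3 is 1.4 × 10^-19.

3.9e-12 M

La(OH)3(s) ⇌ La^3+ + 3 OH^-
Ksp = [La^3+][OH^-]^3
Let s = moles of La(OH)3 that dissolve per litre. [La^3+] = s, [OH^-] = 0.0033 + 3s ≈ 0.0033 (since OH^- from NaOH dominates).
Ksp ≈ s × (0.0033)^3
s = 3.9 × 10^-12 M
Check: 3s = 1.2 × 10^-11 ≪ 0.0033, so the approximation is valid.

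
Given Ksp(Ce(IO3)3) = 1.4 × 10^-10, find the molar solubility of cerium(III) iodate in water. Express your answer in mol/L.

Ce(IO3)3(s) <=> Ce^3+ + 3 IO3^-
Ksp = [Ce^3+][IO3^-]^3
Let s = molar solubility. Then [Ce^3+] = s and [IO3^-] = 3s.
So Ksp = s × (3s)^3 = 27s^4
Solving, s = (1.4 × 10^-10/27)^(1/4) = 1.5 × 10^-3 M

s ≈ 1.5 × 10^-3 M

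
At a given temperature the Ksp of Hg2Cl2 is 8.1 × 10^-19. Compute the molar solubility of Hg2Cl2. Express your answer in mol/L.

s ≈ 5.9 x 10^-7 M

Hg2Cl2(s) ⇌ Hg2^2+ + 2 Cl^-
Ksp = [Hg2^2+][Cl^-]^2
If s mol/L of Hg2Cl2 dissolves, [Hg2^2+] = s and [Cl^-] = 2s.
Substituting: Ksp = s(2s)^2 = 4s^3
s = (8.1 × 10^-19 / 4)^(1/3) = 5.9 × 10^-7 M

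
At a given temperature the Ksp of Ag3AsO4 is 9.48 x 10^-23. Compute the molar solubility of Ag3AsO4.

1.37 × 10^-6 M

Ag3AsO4(s) ⇌ 3 Ag^+ + AsO4^3-
Ksp = [Ag^+]^3[AsO4^3-]
If s mol/L of Ag3AsO4 dissolves, [Ag^+] = 3s and [AsO4^3-] = s.
Ksp = (3s)^3s = 27s^4
Solving, s = (9.48 x 10^-23/27)^(1/4) = 1.37 × 10^-6 M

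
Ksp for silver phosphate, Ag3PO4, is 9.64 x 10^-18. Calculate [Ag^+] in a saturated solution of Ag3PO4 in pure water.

Ag3PO4(s) <=> 3 Ag^+(aq) + PO4^3-(aq)
Ksp = [Ag^+]^3[PO4^3-]
If s mol/L of Ag3PO4 dissolves, [Ag^+] = 3s and [PO4^3-] = s.
So Ksp = (3s)^3 × s = 27s^4
s^4 = 9.64 x 10^-18 / 27, so s = 2.444 × 10^-5 M
[Ag^+] = 3s = 7.33 x 10^-5 M

[Ag^+] ≈ 7.33 x 10^-5 M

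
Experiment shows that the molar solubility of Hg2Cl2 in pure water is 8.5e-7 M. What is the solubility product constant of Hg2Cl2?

Ksp = 2.5 × 10^-18

Hg2Cl2(s) ⇌ Hg2^2+ + 2 Cl^-
For each mole of Hg2Cl2 that dissolves: [Hg2^2+] = s, [Cl^-] = 2s.
Ksp = [Hg2^2+][Cl^-]^2
Substituting: Ksp = s(2s)^2 = 4s^3
With s = 8.5 × 10^-7: Ksp = 2.5 × 10^-18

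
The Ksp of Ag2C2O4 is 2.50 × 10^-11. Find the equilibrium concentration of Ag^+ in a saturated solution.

Ag2C2O4(s) ⇌ 2 Ag^+ + C2O4^2-
Ksp = [Ag^+]^2[C2O4^2-]
For each mole of Ag2C2O4 that dissolves: [Ag^+] = 2s, [C2O4^2-] = s.
Ksp = (2s)^2s = 4s^3
s = (2.50 × 10^-11 / 4)^(1/3) = 1.842 x 10^-4 M
[Ag^+] = 2s = 3.68 x 10^-4 M

[Ag^+] ≈ 3.68 × 10^-4 M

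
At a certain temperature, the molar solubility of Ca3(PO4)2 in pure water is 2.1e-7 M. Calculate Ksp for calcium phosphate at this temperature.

4.4 x 10^-32

Ca3(PO4)2(s) <=> 3 Ca^2+ + 2 PO4^3-
If s mol/L of Ca3(PO4)2 dissolves, [Ca^2+] = 3s and [PO4^3-] = 2s.
Ksp = [Ca^2+]^3[PO4^3-]^2
Substituting: Ksp = (3s)^3(2s)^2 = 108s^5
With s = 2.1 × 10^-7: Ksp = 4.4 x 10^-32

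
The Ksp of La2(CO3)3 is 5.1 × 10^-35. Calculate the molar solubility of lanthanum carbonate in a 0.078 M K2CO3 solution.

La2(CO3)3(s) ⇌ 2 La^3+ + 3 CO3^2-
Ksp = [La^3+]^2[CO3^2-]^3
Let s be the molar solubility in this solution. [La^3+] = 2s, [CO3^2-] = 0.078 + 3s ≈ 0.078 (Ksp is small, so little additional dissolves).
Ksp ≈ (2s)^2 × (0.078)^3
s = 1.6 x 10^-16 M
Check: 3s = 4.9 × 10^-16 ≪ 0.078, so the approximation is valid.

s = 1.6 x 10^-16 M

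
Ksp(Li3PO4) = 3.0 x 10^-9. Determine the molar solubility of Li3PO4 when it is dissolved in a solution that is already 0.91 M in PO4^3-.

5.0 × 10^-4 M

Li3PO4(s) ⇌ 3 Li^+(aq) + PO4^3-(aq)
Ksp = [Li^+]^3[PO4^3-]
If s mol/L dissolves here, [Li^+] = 3s, [PO4^3-] = 0.91 + s ≈ 0.91 (since the PO4^3- already present dominates).
Ksp ≈ (3s)^3 × 0.91
s = 5.0 x 10^-4 M
Check: s = 5.0 x 10^-4 ≪ 0.91, so the approximation is valid.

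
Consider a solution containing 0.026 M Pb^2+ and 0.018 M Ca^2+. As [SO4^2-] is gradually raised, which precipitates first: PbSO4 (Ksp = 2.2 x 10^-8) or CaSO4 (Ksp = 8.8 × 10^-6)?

Each salt begins to precipitate when Q = Ksp, i.e. when [SO4^2-] reaches its threshold.
For PbSO4: 2.2 x 10^-8 = 0.026 × [SO4^2-]  ⇒  [SO4^2-] = 8.5 × 10^-7 M.
For CaSO4: 8.8 × 10^-6 = 0.018 × [SO4^2-]  ⇒  [SO4^2-] = 4.9 × 10^-4 M.
The salt with the lower threshold [SO4^2-] precipitates first: PbSO4.

PbSO4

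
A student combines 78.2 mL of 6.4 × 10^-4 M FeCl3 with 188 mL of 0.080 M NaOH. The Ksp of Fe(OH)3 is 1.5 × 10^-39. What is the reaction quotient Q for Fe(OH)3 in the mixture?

Q ≈ 3.4 × 10^-8

Total volume = 78.2 + 188 = 266.2 mL.
[Fe^3+] = 6.4 x 10^-4 × (78.2/266.2) = 1.88 × 10^-4 M
[OH^-] = 8.0 x 10^-2 × (188/266.2) = 5.65 x 10^-2 M
Fe(OH)3(s) <=> Fe^3+(aq) + 3 OH^-(aq), so Q = [Fe^3+][OH^-]^3
Q = (1.88 × 10^-4)(5.65 x 10^-2)^3 = 3.4 × 10^-8
Q > Ksp, so Fe(OH)3 will precipitate.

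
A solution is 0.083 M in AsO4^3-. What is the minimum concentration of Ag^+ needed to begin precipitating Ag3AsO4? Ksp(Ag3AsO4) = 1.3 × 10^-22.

Ag3AsO4(s) <=> 3 Ag^+(aq) + AsO4^3-(aq)
Ksp = [Ag^+]^3[AsO4^3-]
Precipitation begins when Q = Ksp. With [AsO4^3-] = 0.083 M:
1.3 × 10^-22 = (0.083) × [Ag^+]^3
[Ag^+] = (1.3 × 10^-22 / 8.3 × 10^-2)^(1/3) = 1.2 x 10^-7 M

1.2 × 10^-7 M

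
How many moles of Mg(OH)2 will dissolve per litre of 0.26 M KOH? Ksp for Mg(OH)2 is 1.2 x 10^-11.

Mg(OH)2(s) <=> Mg^2+ + 2 OH^-
Ksp = [Mg^2+][OH^-]^2
If s mol/L dissolves here, [Mg^2+] = s, [OH^-] = 0.26 + 2s ≈ 0.26 (common-ion effect: OH^- is already 0.26 M).
Ksp ≈ s × (0.26)^2
s = 1.8 x 10^-10 M
Check: 2s = 3.6 × 10^-10 ≪ 0.26, so the approximation is valid.

s ≈ 1.8e-10 M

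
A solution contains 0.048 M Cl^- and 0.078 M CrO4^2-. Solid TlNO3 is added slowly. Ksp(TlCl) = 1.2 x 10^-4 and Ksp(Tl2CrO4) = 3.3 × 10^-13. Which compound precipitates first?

Each salt begins to precipitate when Q = Ksp, i.e. when [Tl^+] reaches its threshold.
For TlCl: 1.2 x 10^-4 = 0.048 × [Tl^+]  ⇒  [Tl^+] = 2.5 × 10^-3 M.
For Tl2CrO4: 3.3 × 10^-13 = 0.078 × [Tl^+]^2  ⇒  [Tl^+] = 2.1 × 10^-6 M.
The salt with the lower threshold [Tl^+] precipitates first: Tl2CrO4.

Tl2CrO4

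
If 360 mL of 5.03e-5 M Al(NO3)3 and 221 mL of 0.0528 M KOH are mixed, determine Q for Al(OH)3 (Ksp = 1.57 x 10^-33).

Q = 2.52 × 10^-10

Total volume = 360 + 221 = 581 mL.
[Al^3+] = 5.03 × 10^-5 × (360/581) = 3.117 × 10^-5 M
[OH^-] = 5.28 × 10^-2 × (221/581) = 2.008 x 10^-2 M
Al(OH)3(s) <=> Al^3+ + 3 OH^-, so Q = [Al^3+][OH^-]^3
Q = (3.117 × 10^-5)(2.008 x 10^-2)^3 = 2.52 × 10^-10
Q > Ksp, so Al(OH)3 will precipitate.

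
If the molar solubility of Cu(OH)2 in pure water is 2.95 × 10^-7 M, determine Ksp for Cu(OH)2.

Cu(OH)2(s) ⇌ Cu^2+ + 2 OH^-
If s mol/L of Cu(OH)2 dissolves, [Cu^2+] = s and [OH^-] = 2s.
Ksp = [Cu^2+][OH^-]^2
Substituting: Ksp = s(2s)^2 = 4s^3
With s = 2.95 × 10^-7: Ksp = 1.03 × 10^-19

Ksp = 1.03 x 10^-19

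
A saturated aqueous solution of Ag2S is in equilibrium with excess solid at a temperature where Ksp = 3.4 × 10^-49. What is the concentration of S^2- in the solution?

Ag2S(s) ⇌ 2 Ag^+ + S^2-
Ksp = [Ag^+]^2[S^2-]
If s mol/L of Ag2S dissolves, [Ag^+] = 2s and [S^2-] = s.
So Ksp = (2s)^2 × s = 4s^3
s = (3.4 × 10^-49 / 4)^(1/3) = 4.40 x 10^-17 M
[S^2-] = s = 4.4 × 10^-17 M

4.4 × 10^-17 M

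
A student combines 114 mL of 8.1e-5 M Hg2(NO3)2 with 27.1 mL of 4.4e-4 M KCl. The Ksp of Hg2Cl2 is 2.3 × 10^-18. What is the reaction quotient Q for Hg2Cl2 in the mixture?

Total volume = 114 + 27.1 = 141.1 mL.
[Hg2^2+] = 8.1 × 10^-5 × (114/141.1) = 6.54 × 10^-5 M
[Cl^-] = 4.4 × 10^-4 × (27.1/141.1) = 8.45 x 10^-5 M
Hg2Cl2(s) ⇌ Hg2^2+ + 2 Cl^-, so Q = [Hg2^2+][Cl^-]^2
Q = (6.54 x 10^-5)(8.45 x 10^-5)^2 = 4.7 x 10^-13
Q > Ksp, so Hg2Cl2 will precipitate.

Q = 4.7 x 10^-13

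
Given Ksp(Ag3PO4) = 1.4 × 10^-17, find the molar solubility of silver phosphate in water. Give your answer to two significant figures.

s ≈ 2.7e-5 M

Ag3PO4(s) <=> 3 Ag^+(aq) + PO4^3-(aq)
Ksp = [Ag^+]^3[PO4^3-]
With molar solubility s: [Ag^+] = 3s, [PO4^3-] = s.
Ksp = (3s)^3s = 27s^4
s^4 = 1.4 × 10^-17 / 27, so s = 2.7 × 10^-5 M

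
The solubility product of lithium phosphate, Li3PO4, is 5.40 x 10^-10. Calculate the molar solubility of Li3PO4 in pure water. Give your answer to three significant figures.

2.11 × 10^-3 M

Li3PO4(s) ⇌ 3 Li^+(aq) + PO4^3-(aq)
Ksp = [Li^+]^3[PO4^3-]
If s mol/L of Li3PO4 dissolves, [Li^+] = 3s and [PO4^3-] = s.
Substituting: Ksp = (3s)^3s = 27s^4
s^4 = 5.40 x 10^-10 / 27, so s = 2.11 × 10^-3 M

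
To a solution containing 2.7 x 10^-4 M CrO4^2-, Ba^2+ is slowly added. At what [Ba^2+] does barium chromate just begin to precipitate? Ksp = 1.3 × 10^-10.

BaCrO4(s) ⇌ Ba^2+(aq) + CrO4^2-(aq)
Ksp = [Ba^2+][CrO4^2-]
Precipitation begins when Q = Ksp. With [CrO4^2-] = 2.7 x 10^-4 M:
1.3 × 10^-10 = (2.7 x 10^-4) × [Ba^2+]
[Ba^2+] = (1.3 × 10^-10 / 2.7 × 10^-4) = 4.8 × 10^-7 M

4.8 x 10^-7 M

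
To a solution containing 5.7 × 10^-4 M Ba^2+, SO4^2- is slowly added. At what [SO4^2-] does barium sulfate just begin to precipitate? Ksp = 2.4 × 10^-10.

BaSO4(s) <=> Ba^2+ + SO4^2-
Ksp = [Ba^2+][SO4^2-]
Precipitation begins when Q = Ksp. With [Ba^2+] = 5.7 × 10^-4 M:
2.4 × 10^-10 = (5.7 × 10^-4) × [SO4^2-]
[SO4^2-] = (2.4 × 10^-10 / 5.7 x 10^-4) = 4.2 × 10^-7 M

[SO4^2-] ≈ 4.2 × 10^-7 M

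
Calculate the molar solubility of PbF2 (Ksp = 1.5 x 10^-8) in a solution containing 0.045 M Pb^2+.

2.9e-4 M

PbF2(s) <=> Pb^2+(aq) + 2 F^-(aq)
Ksp = [Pb^2+][F^-]^2
Let s be the molar solubility in this solution. [Pb^2+] = 0.045 + s ≈ 0.045, [F^-] = 2s (since the Pb^2+ already present dominates).
Ksp ≈ 0.045 × (2s)^2
s = 2.9 x 10^-4 M
Check: s = 2.9 × 10^-4 ≪ 0.045, so the approximation is valid.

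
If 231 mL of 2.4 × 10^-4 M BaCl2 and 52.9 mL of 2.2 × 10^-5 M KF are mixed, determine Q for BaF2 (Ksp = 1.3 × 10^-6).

Total volume = 231 + 52.9 = 283.9 mL.
[Ba^2+] = 2.4 × 10^-4 × (231/283.9) = 1.95 x 10^-4 M
[F^-] = 2.2 × 10^-5 × (52.9/283.9) = 4.10 × 10^-6 M
BaF2(s) <=> Ba^2+ + 2 F^-, so Q = [Ba^2+][F^-]^2
Q = (1.95 × 10^-4)(4.10 × 10^-6)^2 = 3.3 x 10^-15
Q < Ksp, so no precipitate of BaF2 forms.

Q = 3.3 × 10^-15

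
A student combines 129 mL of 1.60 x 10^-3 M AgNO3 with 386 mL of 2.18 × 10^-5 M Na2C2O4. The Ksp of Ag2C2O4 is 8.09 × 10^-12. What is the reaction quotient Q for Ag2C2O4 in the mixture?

2.62 × 10^-12

Total volume = 129 + 386 = 515 mL.
[Ag^+] = 1.60 × 10^-3 × (129/515) = 4.008 × 10^-4 M
[C2O4^2-] = 2.18 × 10^-5 × (386/515) = 1.634 × 10^-5 M
Ag2C2O4(s) <=> 2 Ag^+(aq) + C2O4^2-(aq), so Q = [Ag^+]^2[C2O4^2-]
Q = (4.008 × 10^-4)^2(1.634 × 10^-5) = 2.62 × 10^-12
Q < Ksp, so no precipitate of Ag2C2O4 forms.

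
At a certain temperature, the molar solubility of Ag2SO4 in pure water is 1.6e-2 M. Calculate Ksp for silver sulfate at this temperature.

1.6e-5

Ag2SO4(s) ⇌ 2 Ag^+ + SO4^2-
If s mol/L of Ag2SO4 dissolves, [Ag^+] = 2s and [SO4^2-] = s.
Ksp = [Ag^+]^2[SO4^2-]
Substituting: Ksp = (2s)^2s = 4s^3
Ksp = 4 × (1.6 x 10^-2)^3 = 1.6 x 10^-5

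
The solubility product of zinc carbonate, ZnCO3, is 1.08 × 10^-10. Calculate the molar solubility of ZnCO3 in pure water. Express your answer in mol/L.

s = 1.04 × 10^-5 M

ZnCO3(s) ⇌ Zn^2+(aq) + CO3^2-(aq)
Ksp = [Zn^2+][CO3^2-]
If s mol/L of ZnCO3 dissolves, [Zn^2+] = s and [CO3^2-] = s.
Ksp = s × s = s^2
s = √(1.08 × 10^-10) = 1.04 × 10^-5 M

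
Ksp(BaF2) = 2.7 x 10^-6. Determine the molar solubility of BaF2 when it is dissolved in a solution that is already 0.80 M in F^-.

BaF2(s) <=> Ba^2+ + 2 F^-
Ksp = [Ba^2+][F^-]^2
Let s = moles of BaF2 that dissolve per litre. [Ba^2+] = s, [F^-] = 0.80 + 2s ≈ 0.80 (common-ion effect: F^- is already 0.80 M).
Ksp ≈ s × (0.80)^2
s = 4.2 × 10^-6 M
Check: 2s = 8.4 x 10^-6 ≪ 0.80, so the approximation is valid.

4.2e-6 M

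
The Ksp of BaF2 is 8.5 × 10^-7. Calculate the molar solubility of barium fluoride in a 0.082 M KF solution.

BaF2(s) <=> Ba^2+(aq) + 2 F^-(aq)
Ksp = [Ba^2+][F^-]^2
Let s = moles of BaF2 that dissolve per litre. [Ba^2+] = s, [F^-] = 0.082 + 2s ≈ 0.082 (common-ion effect: F^- is already 0.082 M).
Ksp ≈ s × (0.082)^2
s = 1.3 × 10^-4 M
Check: 2s = 2.5 x 10^-4 ≪ 0.082, so the approximation is valid.

s = 1.3 × 10^-4 M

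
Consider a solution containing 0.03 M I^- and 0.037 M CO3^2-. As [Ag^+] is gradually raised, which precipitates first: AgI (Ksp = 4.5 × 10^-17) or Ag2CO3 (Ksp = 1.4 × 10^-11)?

AgI

Each salt begins to precipitate when Q = Ksp, i.e. when [Ag^+] reaches its threshold.
For AgI: 4.5 × 10^-17 = 0.03 × [Ag^+]  ⇒  [Ag^+] = 1.5 × 10^-15 M.
For Ag2CO3: 1.4 × 10^-11 = 0.037 × [Ag^+]^2  ⇒  [Ag^+] = 1.9 x 10^-5 M.
The salt with the lower threshold [Ag^+] precipitates first: AgI.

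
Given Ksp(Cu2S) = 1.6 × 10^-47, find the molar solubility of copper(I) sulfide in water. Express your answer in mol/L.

Cu2S(s) ⇌ 2 Cu^+ + S^2-
Ksp = [Cu^+]^2[S^2-]
If s mol/L of Cu2S dissolves, [Cu^+] = 2s and [S^2-] = s.
So Ksp = (2s)^2 × s = 4s^3
s = (1.6 × 10^-47 / 4)^(1/3) = 1.6 × 10^-16 M

s ≈ 1.6 × 10^-16 M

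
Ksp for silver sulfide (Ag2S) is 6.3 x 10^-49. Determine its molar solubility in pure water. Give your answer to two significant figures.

5.4e-17 M

Ag2S(s) <=> 2 Ag^+(aq) + S^2-(aq)
Ksp = [Ag^+]^2[S^2-]
Let s = molar solubility. Then [Ag^+] = 2s and [S^2-] = s.
Substituting: Ksp = (2s)^2s = 4s^3
s^3 = 6.3 x 10^-49 / 4, so s = 5.4 × 10^-17 M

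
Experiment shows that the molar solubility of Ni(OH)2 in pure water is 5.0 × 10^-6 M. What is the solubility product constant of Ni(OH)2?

Ksp ≈ 5.0e-16

Ni(OH)2(s) ⇌ Ni^2+ + 2 OH^-
With molar solubility s: [Ni^2+] = s, [OH^-] = 2s.
Ksp = [Ni^2+][OH^-]^2
Ksp = s(2s)^2 = 4s^3
With s = 5.0 x 10^-6: Ksp = 5.0 × 10^-16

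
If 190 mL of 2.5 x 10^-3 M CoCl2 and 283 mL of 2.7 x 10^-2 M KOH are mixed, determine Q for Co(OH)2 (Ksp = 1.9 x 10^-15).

2.6e-7

Total volume = 190 + 283 = 473 mL.
[Co^2+] = 2.5 × 10^-3 × (190/473) = 1.00 x 10^-3 M
[OH^-] = 2.7 × 10^-2 × (283/473) = 1.62 × 10^-2 M
Co(OH)2(s) <=> Co^2+(aq) + 2 OH^-(aq), so Q = [Co^2+][OH^-]^2
Q = (1.00 × 10^-3)(1.62 × 10^-2)^2 = 2.6 × 10^-7
Q > Ksp, so Co(OH)2 will precipitate.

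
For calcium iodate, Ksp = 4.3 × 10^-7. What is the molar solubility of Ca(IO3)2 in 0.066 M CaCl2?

Ca(IO3)2(s) <=> Ca^2+(aq) + 2 IO3^-(aq)
Ksp = [Ca^2+][IO3^-]^2
If s mol/L dissolves here, [Ca^2+] = 0.066 + s ≈ 0.066, [IO3^-] = 2s (common-ion effect: Ca^2+ is already 0.066 M).
Ksp ≈ 0.066 × (2s)^2
s = 1.3 × 10^-3 M
Check: s = 1.3 × 10^-3 ≪ 0.066, so the approximation is valid.

1.3e-3 M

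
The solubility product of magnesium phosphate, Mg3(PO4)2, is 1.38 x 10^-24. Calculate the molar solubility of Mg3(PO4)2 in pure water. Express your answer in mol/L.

s = 6.63 x 10^-6 M

Mg3(PO4)2(s) ⇌ 3 Mg^2+ + 2 PO4^3-
Ksp = [Mg^2+]^3[PO4^3-]^2
If s mol/L of Mg3(PO4)2 dissolves, [Mg^2+] = 3s and [PO4^3-] = 2s.
Substituting: Ksp = (3s)^3(2s)^2 = 108s^5
Solving, s = (1.38 x 10^-24/108)^(1/5) = 6.63 × 10^-6 M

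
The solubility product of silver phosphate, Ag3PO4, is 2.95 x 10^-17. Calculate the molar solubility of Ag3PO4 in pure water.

s = 3.23e-5 M

Ag3PO4(s) ⇌ 3 Ag^+(aq) + PO4^3-(aq)
Ksp = [Ag^+]^3[PO4^3-]
Let s = molar solubility. Then [Ag^+] = 3s and [PO4^3-] = s.
Ksp = (3s)^3s = 27s^4
s = (2.95 x 10^-17 / 27)^(1/4) = 3.23 × 10^-5 M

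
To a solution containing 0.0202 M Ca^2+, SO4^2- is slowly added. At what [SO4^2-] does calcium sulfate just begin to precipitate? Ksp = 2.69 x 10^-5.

[SO4^2-] ≈ 1.33 × 10^-3 M

CaSO4(s) ⇌ Ca^2+(aq) + SO4^2-(aq)
Ksp = [Ca^2+][SO4^2-]
Precipitation begins when Q = Ksp. With [Ca^2+] = 0.0202 M:
2.69 x 10^-5 = (0.0202) × [SO4^2-]
[SO4^2-] = (2.69 x 10^-5 / 2.02 × 10^-2) = 1.33 × 10^-3 M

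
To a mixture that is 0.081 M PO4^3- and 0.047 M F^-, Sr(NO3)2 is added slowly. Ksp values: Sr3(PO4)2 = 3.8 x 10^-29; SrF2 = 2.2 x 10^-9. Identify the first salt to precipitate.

Precipitation of each salt starts when its ion product equals its Ksp.
For Sr3(PO4)2: 3.8 x 10^-29 = (0.081)^2 × [Sr^2+]^3  ⇒  [Sr^2+] = 1.8 x 10^-9 M.
For SrF2: 2.2 x 10^-9 = (0.047)^2 × [Sr^2+]  ⇒  [Sr^2+] = 1.0 × 10^-6 M.
The salt with the lower threshold [Sr^2+] precipitates first: Sr3(PO4)2.

Sr3(PO4)2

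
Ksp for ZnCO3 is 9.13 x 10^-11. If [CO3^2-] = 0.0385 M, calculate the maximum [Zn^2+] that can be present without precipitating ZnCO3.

[Zn^2+] ≈ 2.37 × 10^-9 M

ZnCO3(s) ⇌ Zn^2+(aq) + CO3^2-(aq)
Ksp = [Zn^2+][CO3^2-]
Precipitation begins when Q = Ksp. With [CO3^2-] = 0.0385 M:
9.13 x 10^-11 = (0.0385) × [Zn^2+]
[Zn^2+] = (9.13 x 10^-11 / 3.85 × 10^-2) = 2.37 x 10^-9 M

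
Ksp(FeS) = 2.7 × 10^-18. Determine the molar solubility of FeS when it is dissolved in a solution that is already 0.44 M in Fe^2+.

FeS(s) ⇌ Fe^2+(aq) + S^2-(aq)
Ksp = [Fe^2+][S^2-]
If s mol/L dissolves here, [Fe^2+] = 0.44 + s ≈ 0.44, [S^2-] = s (Ksp is small, so little additional dissolves).
Ksp ≈ 0.44 × s
s = 6.1 × 10^-18 M
Check: s = 6.1 × 10^-18 ≪ 0.44, so the approximation is valid.

s = 6.1e-18 M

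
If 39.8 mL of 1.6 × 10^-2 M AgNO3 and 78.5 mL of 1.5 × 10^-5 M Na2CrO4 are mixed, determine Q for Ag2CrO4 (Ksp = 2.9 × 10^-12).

Total volume = 39.8 + 78.5 = 118.3 mL.
[Ag^+] = 1.6 × 10^-2 × (39.8/118.3) = 5.38 × 10^-3 M
[CrO4^2-] = 1.5 x 10^-5 × (78.5/118.3) = 9.95 x 10^-6 M
Ag2CrO4(s) ⇌ 2 Ag^+ + CrO4^2-, so Q = [Ag^+]^2[CrO4^2-]
Q = (5.38 × 10^-3)^2(9.95 × 10^-6) = 2.9 x 10^-10
Q > Ksp, so Ag2CrO4 will precipitate.

Q ≈ 2.9 x 10^-10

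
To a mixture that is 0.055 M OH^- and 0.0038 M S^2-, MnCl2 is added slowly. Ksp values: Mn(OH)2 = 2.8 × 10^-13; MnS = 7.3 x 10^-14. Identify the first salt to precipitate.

Precipitation of each salt starts when its ion product equals its Ksp.
For Mn(OH)2: 2.8 × 10^-13 = (0.055)^2 × [Mn^2+]  ⇒  [Mn^2+] = 9.3 × 10^-11 M.
For MnS: 7.3 x 10^-14 = 0.0038 × [Mn^2+]  ⇒  [Mn^2+] = 1.9 × 10^-11 M.
The salt with the lower threshold [Mn^2+] precipitates first: MnS.

MnS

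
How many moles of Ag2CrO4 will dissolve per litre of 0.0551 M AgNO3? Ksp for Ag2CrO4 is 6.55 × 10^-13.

s ≈ 2.16 × 10^-10 M

Ag2CrO4(s) ⇌ 2 Ag^+(aq) + CrO4^2-(aq)
Ksp = [Ag^+]^2[CrO4^2-]
If s mol/L dissolves here, [Ag^+] = 0.0551 + 2s ≈ 0.0551, [CrO4^2-] = s (common-ion effect: Ag^+ is already 0.0551 M).
Ksp ≈ (0.0551)^2 × s
s = 2.16 x 10^-10 M
Check: 2s = 4.3 x 10^-10 ≪ 0.0551, so the approximation is valid.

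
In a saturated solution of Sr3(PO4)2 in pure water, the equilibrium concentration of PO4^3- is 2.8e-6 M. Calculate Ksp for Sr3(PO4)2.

Sr3(PO4)2(s) ⇌ 3 Sr^2+(aq) + 2 PO4^3-(aq)
Stoichiometry gives [Sr^2+] = (3/2)[PO4^3-] = 4.20 × 10^-6 M.
Ksp = [Sr^2+]^3[PO4^3-]^2
Ksp = (4.20 × 10^-6)^3 × (2.8 x 10^-6)^2 = 5.8 × 10^-28

5.8 x 10^-28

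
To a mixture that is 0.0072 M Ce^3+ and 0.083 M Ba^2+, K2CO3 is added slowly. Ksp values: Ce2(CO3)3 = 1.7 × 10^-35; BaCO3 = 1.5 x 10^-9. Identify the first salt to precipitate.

Precipitation of each salt starts when its ion product equals its Ksp.
For Ce2(CO3)3: 1.7 × 10^-35 = (0.0072)^2 × [CO3^2-]^3  ⇒  [CO3^2-] = 6.9 × 10^-11 M.
For BaCO3: 1.5 x 10^-9 = 0.083 × [CO3^2-]  ⇒  [CO3^2-] = 1.8 × 10^-8 M.
The salt with the lower threshold [CO3^2-] precipitates first: Ce2(CO3)3.

Ce2(CO3)3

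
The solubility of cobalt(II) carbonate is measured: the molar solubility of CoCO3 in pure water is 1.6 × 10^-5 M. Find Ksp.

2.6e-10

CoCO3(s) <=> Co^2+ + CO3^2-
With molar solubility s: [Co^2+] = s, [CO3^2-] = s.
Ksp = [Co^2+][CO3^2-]
Ksp = s × s = s^2
With s = 1.6 × 10^-5: Ksp = 2.6 × 10^-10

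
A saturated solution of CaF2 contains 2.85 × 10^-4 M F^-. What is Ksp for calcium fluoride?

1.16e-11

CaF2(s) ⇌ Ca^2+(aq) + 2 F^-(aq)
Stoichiometry gives [Ca^2+] = (1/2)[F^-] = 1.425 x 10^-4 M.
Ksp = [Ca^2+][F^-]^2
Ksp = 1.425 × 10^-4 × (2.85 × 10^-4)^2 = 1.16 x 10^-11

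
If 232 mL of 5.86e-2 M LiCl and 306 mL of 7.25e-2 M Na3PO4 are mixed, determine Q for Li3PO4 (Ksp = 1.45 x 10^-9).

Total volume = 232 + 306 = 538 mL.
[Li^+] = 5.86 x 10^-2 × (232/538) = 2.527 x 10^-2 M
[PO4^3-] = 7.25 × 10^-2 × (306/538) = 4.124 × 10^-2 M
Li3PO4(s) ⇌ 3 Li^+ + PO4^3-, so Q = [Li^+]^3[PO4^3-]
Q = (2.527 × 10^-2)^3(4.124 × 10^-2) = 6.65 x 10^-7
Q > Ksp, so Li3PO4 will precipitate.

Q ≈ 6.65 × 10^-7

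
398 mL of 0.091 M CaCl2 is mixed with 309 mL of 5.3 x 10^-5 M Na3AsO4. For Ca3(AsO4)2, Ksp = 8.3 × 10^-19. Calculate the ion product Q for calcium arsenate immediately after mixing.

7.2e-14

Total volume = 398 + 309 = 707 mL.
[Ca^2+] = 9.1 × 10^-2 × (398/707) = 5.12 × 10^-2 M
[AsO4^3-] = 5.3 × 10^-5 × (309/707) = 2.32 x 10^-5 M
Ca3(AsO4)2(s) <=> 3 Ca^2+(aq) + 2 AsO4^3-(aq), so Q = [Ca^2+]^3[AsO4^3-]^2
Q = (5.12 × 10^-2)^3(2.32 × 10^-5)^2 = 7.2 × 10^-14
Q > Ksp, so Ca3(AsO4)2 will precipitate.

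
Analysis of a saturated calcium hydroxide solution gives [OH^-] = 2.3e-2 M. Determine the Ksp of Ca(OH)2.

Ca(OH)2(s) ⇌ Ca^2+(aq) + 2 OH^-(aq)
Stoichiometry gives [Ca^2+] = (1/2)[OH^-] = 1.15 × 10^-2 M.
Ksp = [Ca^2+][OH^-]^2
Ksp = 1.15 × 10^-2 × (2.3 × 10^-2)^2 = 6.1 × 10^-6

6.1 × 10^-6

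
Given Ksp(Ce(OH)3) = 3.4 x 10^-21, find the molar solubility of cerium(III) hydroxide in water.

Ce(OH)3(s) ⇌ Ce^3+(aq) + 3 OH^-(aq)
Ksp = [Ce^3+][OH^-]^3
Let s = molar solubility. Then [Ce^3+] = s and [OH^-] = 3s.
So Ksp = s × (3s)^3 = 27s^4
s^4 = 3.4 x 10^-21 / 27, so s = 3.3 x 10^-6 M

3.3 × 10^-6 M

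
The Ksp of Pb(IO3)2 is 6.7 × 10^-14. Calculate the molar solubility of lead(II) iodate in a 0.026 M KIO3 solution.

Pb(IO3)2(s) <=> Pb^2+(aq) + 2 IO3^-(aq)
Ksp = [Pb^2+][IO3^-]^2
If s mol/L dissolves here, [Pb^2+] = s, [IO3^-] = 0.026 + 2s ≈ 0.026 (common-ion effect: IO3^- is already 0.026 M).
Ksp ≈ s × (0.026)^2
s = 9.9 x 10^-11 M
Check: 2s = 2.0 x 10^-10 ≪ 0.026, so the approximation is valid.

9.9 x 10^-11 M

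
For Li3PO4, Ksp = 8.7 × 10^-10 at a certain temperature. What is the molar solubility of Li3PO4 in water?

Li3PO4(s) ⇌ 3 Li^+(aq) + PO4^3-(aq)
Ksp = [Li^+]^3[PO4^3-]
Let s = molar solubility. Then [Li^+] = 3s and [PO4^3-] = s.
Ksp = (3s)^3s = 27s^4
s^4 = 8.7 × 10^-10 / 27, so s = 2.4 x 10^-3 M

s = 2.4 × 10^-3 M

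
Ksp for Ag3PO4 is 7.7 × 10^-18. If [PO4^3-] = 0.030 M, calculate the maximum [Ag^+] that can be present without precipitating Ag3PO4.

6.4 x 10^-6 M

Ag3PO4(s) <=> 3 Ag^+ + PO4^3-
Ksp = [Ag^+]^3[PO4^3-]
Precipitation begins when Q = Ksp. With [PO4^3-] = 0.030 M:
7.7 × 10^-18 = (0.030) × [Ag^+]^3
[Ag^+] = (7.7 × 10^-18 / 3.0 x 10^-2)^(1/3) = 6.4 × 10^-6 M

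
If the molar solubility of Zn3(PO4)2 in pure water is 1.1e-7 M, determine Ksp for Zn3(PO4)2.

1.7 x 10^-33

Zn3(PO4)2(s) ⇌ 3 Zn^2+(aq) + 2 PO4^3-(aq)
Let s = molar solubility. Then [Zn^2+] = 3s and [PO4^3-] = 2s.
Ksp = [Zn^2+]^3[PO4^3-]^2
Ksp = (3s)^3(2s)^2 = 108s^5
Ksp = 108 × (1.1 x 10^-7)^5 = 1.7 × 10^-33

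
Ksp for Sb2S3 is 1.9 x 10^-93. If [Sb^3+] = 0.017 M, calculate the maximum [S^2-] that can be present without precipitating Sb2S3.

[S^2-] ≈ 1.9e-30 M

Sb2S3(s) <=> 2 Sb^3+ + 3 S^2-
Ksp = [Sb^3+]^2[S^2-]^3
Precipitation begins when Q = Ksp. With [Sb^3+] = 0.017 M:
1.9 x 10^-93 = (0.017)^2 × [S^2-]^3
[S^2-] = (1.9 x 10^-93 / 2.89 × 10^-4)^(1/3) = 1.9 × 10^-30 M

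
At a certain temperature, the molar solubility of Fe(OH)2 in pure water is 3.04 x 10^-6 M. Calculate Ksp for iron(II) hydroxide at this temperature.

Ksp ≈ 1.12e-16

Fe(OH)2(s) <=> Fe^2+(aq) + 2 OH^-(aq)
Let s = molar solubility. Then [Fe^2+] = s and [OH^-] = 2s.
Ksp = [Fe^2+][OH^-]^2
Substituting: Ksp = s(2s)^2 = 4s^3
With s = 3.04 × 10^-6: Ksp = 1.12 × 10^-16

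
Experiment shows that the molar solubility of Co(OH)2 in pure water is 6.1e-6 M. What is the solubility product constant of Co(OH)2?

9.1 × 10^-16

Co(OH)2(s) ⇌ Co^2+(aq) + 2 OH^-(aq)
If s mol/L of Co(OH)2 dissolves, [Co^2+] = s and [OH^-] = 2s.
Ksp = [Co^2+][OH^-]^2
So Ksp = s × (2s)^2 = 4s^3
Ksp = 4 × (6.1 × 10^-6)^3 = 9.1 x 10^-16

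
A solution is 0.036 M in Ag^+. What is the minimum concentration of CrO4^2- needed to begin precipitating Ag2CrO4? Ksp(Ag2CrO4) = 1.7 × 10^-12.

Ag2CrO4(s) ⇌ 2 Ag^+ + CrO4^2-
Ksp = [Ag^+]^2[CrO4^2-]
Precipitation begins when Q = Ksp. With [Ag^+] = 0.036 M:
1.7 × 10^-12 = (0.036)^2 × [CrO4^2-]
[CrO4^2-] = (1.7 × 10^-12 / 1.30 × 10^-3) = 1.3 × 10^-9 M

1.3 × 10^-9 M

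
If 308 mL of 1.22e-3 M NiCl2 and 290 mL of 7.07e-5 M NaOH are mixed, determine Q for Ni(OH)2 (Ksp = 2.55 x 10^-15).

Total volume = 308 + 290 = 598 mL.
[Ni^2+] = 1.22 × 10^-3 × (308/598) = 6.284 x 10^-4 M
[OH^-] = 7.07 × 10^-5 × (290/598) = 3.429 × 10^-5 M
Ni(OH)2(s) ⇌ Ni^2+(aq) + 2 OH^-(aq), so Q = [Ni^2+][OH^-]^2
Q = (6.284 × 10^-4)(3.429 x 10^-5)^2 = 7.39 × 10^-13
Q > Ksp, so Ni(OH)2 will precipitate.

Q ≈ 7.39 × 10^-13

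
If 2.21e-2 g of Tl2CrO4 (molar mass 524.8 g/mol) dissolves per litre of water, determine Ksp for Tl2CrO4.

Molar solubility s = (2.21 × 10^-2 g/L) / (524.8 g/mol) = 4.211 × 10^-5 M.
Tl2CrO4(s) ⇌ 2 Tl^+ + CrO4^2-
With molar solubility s: [Tl^+] = 2s, [CrO4^2-] = s.
Ksp = [Tl^+]^2[CrO4^2-]
Substituting: Ksp = (2s)^2s = 4s^3
With s = 4.211 × 10^-5: Ksp = 2.99 × 10^-13

Ksp = 2.99 × 10^-13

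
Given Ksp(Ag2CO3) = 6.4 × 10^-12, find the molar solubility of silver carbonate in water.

s = 1.2 x 10^-4 M

Ag2CO3(s) ⇌ 2 Ag^+(aq) + CO3^2-(aq)
Ksp = [Ag^+]^2[CO3^2-]
With molar solubility s: [Ag^+] = 2s, [CO3^2-] = s.
Ksp = (2s)^2s = 4s^3
s^3 = 6.4 × 10^-12 / 4, so s = 1.2 x 10^-4 M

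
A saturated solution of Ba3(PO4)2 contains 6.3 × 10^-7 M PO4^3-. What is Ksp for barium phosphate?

Ba3(PO4)2(s) ⇌ 3 Ba^2+ + 2 PO4^3-
Stoichiometry gives [Ba^2+] = (3/2)[PO4^3-] = 9.45 × 10^-7 M.
Ksp = [Ba^2+]^3[PO4^3-]^2
Ksp = (9.45 × 10^-7)^3 × (6.3 × 10^-7)^2 = 3.3 x 10^-31

3.3e-31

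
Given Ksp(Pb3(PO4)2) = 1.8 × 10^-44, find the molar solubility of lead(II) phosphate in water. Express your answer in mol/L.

s = 7.0 × 10^-10 M

Pb3(PO4)2(s) ⇌ 3 Pb^2+ + 2 PO4^3-
Ksp = [Pb^2+]^3[PO4^3-]^2
If s mol/L of Pb3(PO4)2 dissolves, [Pb^2+] = 3s and [PO4^3-] = 2s.
Substituting: Ksp = (3s)^3(2s)^2 = 108s^5
s = (1.8 × 10^-44 / 108)^(1/5) = 7.0 x 10^-10 M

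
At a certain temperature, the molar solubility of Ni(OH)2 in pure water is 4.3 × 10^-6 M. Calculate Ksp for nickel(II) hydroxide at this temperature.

Ni(OH)2(s) <=> Ni^2+(aq) + 2 OH^-(aq)
For each mole of Ni(OH)2 that dissolves: [Ni^2+] = s, [OH^-] = 2s.
Ksp = [Ni^2+][OH^-]^2
So Ksp = s × (2s)^2 = 4s^3
Ksp = 4 × (4.3 x 10^-6)^3 = 3.2 x 10^-16

Ksp ≈ 3.2 × 10^-16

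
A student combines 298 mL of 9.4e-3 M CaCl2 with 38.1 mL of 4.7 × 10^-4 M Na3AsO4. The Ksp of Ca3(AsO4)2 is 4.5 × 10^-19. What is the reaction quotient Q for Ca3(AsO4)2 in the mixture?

Total volume = 298 + 38.1 = 336.1 mL.
[Ca^2+] = 9.4 × 10^-3 × (298/336.1) = 8.33 × 10^-3 M
[AsO4^3-] = 4.7 × 10^-4 × (38.1/336.1) = 5.33 × 10^-5 M
Ca3(AsO4)2(s) ⇌ 3 Ca^2+(aq) + 2 AsO4^3-(aq), so Q = [Ca^2+]^3[AsO4^3-]^2
Q = (8.33 x 10^-3)^3(5.33 × 10^-5)^2 = 1.6 x 10^-15
Q > Ksp, so Ca3(AsO4)2 will precipitate.

Q ≈ 1.6 × 10^-15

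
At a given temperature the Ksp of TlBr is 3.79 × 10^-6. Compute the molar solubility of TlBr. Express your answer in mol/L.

TlBr(s) <=> Tl^+ + Br^-
Ksp = [Tl^+][Br^-]
Let s = molar solubility. Then [Tl^+] = s and [Br^-] = s.
Ksp = (s)(s) = s^2
s = (3.79 × 10^-6)^(1/2) = 1.95 x 10^-3 M

1.95e-3 M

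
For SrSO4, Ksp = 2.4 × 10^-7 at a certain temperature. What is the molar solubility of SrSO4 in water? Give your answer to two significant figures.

4.9 × 10^-4 M

SrSO4(s) ⇌ Sr^2+ + SO4^2-
Ksp = [Sr^2+][SO4^2-]
For each mole of SrSO4 that dissolves: [Sr^2+] = s, [SO4^2-] = s.
Ksp = (s)(s) = s^2
s = √(2.4 × 10^-7) = 4.9 × 10^-4 M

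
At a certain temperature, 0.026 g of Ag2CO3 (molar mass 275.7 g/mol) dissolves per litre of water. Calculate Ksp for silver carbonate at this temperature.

Ksp = 3.4 x 10^-12

Molar solubility s = (2.6 × 10^-2 g/L) / (275.7 g/mol) = 9.43 × 10^-5 M.
Ag2CO3(s) <=> 2 Ag^+(aq) + CO3^2-(aq)
If s mol/L of Ag2CO3 dissolves, [Ag^+] = 2s and [CO3^2-] = s.
Ksp = [Ag^+]^2[CO3^2-]
So Ksp = (2s)^2 × s = 4s^3
Ksp = 4 × (9.43 × 10^-5)^3 = 3.4 × 10^-12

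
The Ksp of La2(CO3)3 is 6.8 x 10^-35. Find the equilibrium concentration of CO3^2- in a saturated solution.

La2(CO3)3(s) ⇌ 2 La^3+(aq) + 3 CO3^2-(aq)
Ksp = [La^3+]^2[CO3^2-]^3
With molar solubility s: [La^3+] = 2s, [CO3^2-] = 3s.
Substituting: Ksp = (2s)^2(3s)^3 = 108s^5
s = (6.8 x 10^-35 / 108)^(1/5) = 5.75 × 10^-8 M
[CO3^2-] = 3s = 1.7 × 10^-7 M

[CO3^2-] = 1.7 × 10^-7 M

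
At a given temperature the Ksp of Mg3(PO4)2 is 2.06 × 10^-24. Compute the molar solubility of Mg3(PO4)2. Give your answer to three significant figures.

Mg3(PO4)2(s) ⇌ 3 Mg^2+ + 2 PO4^3-
Ksp = [Mg^2+]^3[PO4^3-]^2
Let s = molar solubility. Then [Mg^2+] = 3s and [PO4^3-] = 2s.
Ksp = (3s)^3(2s)^2 = 108s^5
Solving, s = (2.06 × 10^-24/108)^(1/5) = 7.18 × 10^-6 M

s ≈ 7.18e-6 M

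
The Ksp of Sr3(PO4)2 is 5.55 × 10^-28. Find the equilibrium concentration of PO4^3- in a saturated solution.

[PO4^3-] = 2.77 × 10^-6 M

Sr3(PO4)2(s) <=> 3 Sr^2+(aq) + 2 PO4^3-(aq)
Ksp = [Sr^2+]^3[PO4^3-]^2
If s mol/L of Sr3(PO4)2 dissolves, [Sr^2+] = 3s and [PO4^3-] = 2s.
Ksp = (3s)^3(2s)^2 = 108s^5
Solving, s = (5.55 × 10^-28/108)^(1/5) = 1.387 x 10^-6 M
[PO4^3-] = 2s = 2.77 x 10^-6 M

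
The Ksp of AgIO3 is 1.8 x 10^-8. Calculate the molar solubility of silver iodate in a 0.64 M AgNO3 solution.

AgIO3(s) ⇌ Ag^+ + IO3^-
Ksp = [Ag^+][IO3^-]
Let s be the molar solubility in this solution. [Ag^+] = 0.64 + s ≈ 0.64, [IO3^-] = s (since Ag^+ from AgNO3 dominates).
Ksp ≈ 0.64 × s
s = 2.8 × 10^-8 M
Check: s = 2.8 × 10^-8 ≪ 0.64, so the approximation is valid.

2.8 x 10^-8 M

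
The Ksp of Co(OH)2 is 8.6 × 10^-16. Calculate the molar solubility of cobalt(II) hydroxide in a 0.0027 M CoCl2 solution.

2.8 × 10^-7 M

Co(OH)2(s) ⇌ Co^2+(aq) + 2 OH^-(aq)
Ksp = [Co^2+][OH^-]^2
Let s = moles of Co(OH)2 that dissolve per litre. [Co^2+] = 0.0027 + s ≈ 0.0027, [OH^-] = 2s (common-ion effect: Co^2+ is already 0.0027 M).
Ksp ≈ 0.0027 × (2s)^2
s = 2.8 × 10^-7 M
Check: s = 2.8 × 10^-7 ≪ 0.0027, so the approximation is valid.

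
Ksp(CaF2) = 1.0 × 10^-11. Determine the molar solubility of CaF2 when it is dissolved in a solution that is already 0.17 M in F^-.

CaF2(s) <=> Ca^2+ + 2 F^-
Ksp = [Ca^2+][F^-]^2
Let s = moles of CaF2 that dissolve per litre. [Ca^2+] = s, [F^-] = 0.17 + 2s ≈ 0.17 (since the F^- already present dominates).
Ksp ≈ s × (0.17)^2
s = 3.5 x 10^-10 M
Check: 2s = 6.9 x 10^-10 ≪ 0.17, so the approximation is valid.

s = 3.5 x 10^-10 M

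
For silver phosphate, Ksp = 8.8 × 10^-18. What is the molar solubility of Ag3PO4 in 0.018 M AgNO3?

Ag3PO4(s) ⇌ 3 Ag^+ + PO4^3-
Ksp = [Ag^+]^3[PO4^3-]
Let s be the molar solubility in this solution. [Ag^+] = 0.018 + 3s ≈ 0.018, [PO4^3-] = s (Ksp is small, so little additional dissolves).
Ksp ≈ (0.018)^3 × s
s = 1.5 × 10^-12 M
Check: 3s = 4.5 x 10^-12 ≪ 0.018, so the approximation is valid.

s ≈ 1.5 x 10^-12 M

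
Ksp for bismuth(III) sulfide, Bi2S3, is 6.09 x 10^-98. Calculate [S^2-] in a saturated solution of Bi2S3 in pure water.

Bi2S3(s) ⇌ 2 Bi^3+(aq) + 3 S^2-(aq)
Ksp = [Bi^3+]^2[S^2-]^3
If s mol/L of Bi2S3 dissolves, [Bi^3+] = 2s and [S^2-] = 3s.
So Ksp = (2s)^2 × (3s)^3 = 108s^5
s = (6.09 x 10^-98 / 108)^(1/5) = 1.413 × 10^-20 M
[S^2-] = 3s = 4.24 × 10^-20 M

4.24 x 10^-20 M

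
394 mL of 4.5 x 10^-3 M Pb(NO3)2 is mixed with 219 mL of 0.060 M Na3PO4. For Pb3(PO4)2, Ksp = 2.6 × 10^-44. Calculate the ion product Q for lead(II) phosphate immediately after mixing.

Total volume = 394 + 219 = 613 mL.
[Pb^2+] = 4.5 × 10^-3 × (394/613) = 2.89 × 10^-3 M
[PO4^3-] = 6.0 × 10^-2 × (219/613) = 2.14 x 10^-2 M
Pb3(PO4)2(s) <=> 3 Pb^2+ + 2 PO4^3-, so Q = [Pb^2+]^3[PO4^3-]^2
Q = (2.89 x 10^-3)^3(2.14 × 10^-2)^2 = 1.1 × 10^-11
Q > Ksp, so Pb3(PO4)2 will precipitate.

1.1e-11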